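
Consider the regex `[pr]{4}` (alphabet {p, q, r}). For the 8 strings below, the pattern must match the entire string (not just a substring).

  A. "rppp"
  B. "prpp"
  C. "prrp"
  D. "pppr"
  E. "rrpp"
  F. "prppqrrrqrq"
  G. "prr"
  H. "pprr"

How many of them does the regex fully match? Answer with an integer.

A → match
B → match
C → match
D → match
E → match
F → no match
G → no match
H → match
Total matched: 6

6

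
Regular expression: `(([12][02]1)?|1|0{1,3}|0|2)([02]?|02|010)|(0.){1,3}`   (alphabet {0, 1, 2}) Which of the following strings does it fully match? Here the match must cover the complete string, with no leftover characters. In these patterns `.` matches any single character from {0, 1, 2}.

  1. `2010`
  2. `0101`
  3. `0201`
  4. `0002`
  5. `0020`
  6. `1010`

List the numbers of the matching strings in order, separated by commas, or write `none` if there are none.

1, 2, 3, 4, 6

1 → match
2 → match
3 → match
4 → match
5 → no match
6 → match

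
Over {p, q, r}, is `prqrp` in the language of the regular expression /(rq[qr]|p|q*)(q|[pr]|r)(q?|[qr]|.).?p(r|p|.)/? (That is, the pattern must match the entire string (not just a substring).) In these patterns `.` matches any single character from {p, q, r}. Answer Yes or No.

No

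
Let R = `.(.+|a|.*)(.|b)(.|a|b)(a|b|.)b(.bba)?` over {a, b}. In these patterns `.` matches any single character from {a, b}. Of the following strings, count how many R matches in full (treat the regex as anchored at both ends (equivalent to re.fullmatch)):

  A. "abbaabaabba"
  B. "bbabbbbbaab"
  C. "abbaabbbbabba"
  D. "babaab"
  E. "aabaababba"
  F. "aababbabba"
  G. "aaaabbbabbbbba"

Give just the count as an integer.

A → no match
B → match
C → match
D → match
E → match
F → match
G → match
Total matched: 6

6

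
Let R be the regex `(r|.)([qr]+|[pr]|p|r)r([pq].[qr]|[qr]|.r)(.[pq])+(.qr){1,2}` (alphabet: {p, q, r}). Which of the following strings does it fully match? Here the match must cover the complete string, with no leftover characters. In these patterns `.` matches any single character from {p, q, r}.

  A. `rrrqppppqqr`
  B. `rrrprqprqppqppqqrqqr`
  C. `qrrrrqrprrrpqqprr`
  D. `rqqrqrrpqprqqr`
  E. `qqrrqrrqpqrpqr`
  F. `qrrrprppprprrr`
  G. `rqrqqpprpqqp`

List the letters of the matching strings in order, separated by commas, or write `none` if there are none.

A → match
B → no match
C → no match — must end with `qr`
D → no match
E → match
F → no match — must end with `qr`
G → no match — must end with `qr`

A, E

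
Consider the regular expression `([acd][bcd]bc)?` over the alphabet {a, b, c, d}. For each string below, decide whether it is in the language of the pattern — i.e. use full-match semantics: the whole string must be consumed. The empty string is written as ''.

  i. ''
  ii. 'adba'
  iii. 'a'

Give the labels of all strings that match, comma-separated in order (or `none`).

i → match
ii → no match
iii → no match

i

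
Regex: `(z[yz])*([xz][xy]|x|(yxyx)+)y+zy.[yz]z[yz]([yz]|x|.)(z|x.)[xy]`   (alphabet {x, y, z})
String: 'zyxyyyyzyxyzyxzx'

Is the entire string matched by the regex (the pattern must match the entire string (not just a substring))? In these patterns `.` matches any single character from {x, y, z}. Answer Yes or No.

Yes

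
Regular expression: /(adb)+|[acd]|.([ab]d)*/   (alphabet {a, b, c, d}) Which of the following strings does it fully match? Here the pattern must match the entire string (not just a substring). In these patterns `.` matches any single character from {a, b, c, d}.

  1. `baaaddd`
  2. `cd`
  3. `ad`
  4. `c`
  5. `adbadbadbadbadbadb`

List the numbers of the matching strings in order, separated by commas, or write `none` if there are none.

1 → no match
2 → no match
3 → no match
4 → match
5 → match

4, 5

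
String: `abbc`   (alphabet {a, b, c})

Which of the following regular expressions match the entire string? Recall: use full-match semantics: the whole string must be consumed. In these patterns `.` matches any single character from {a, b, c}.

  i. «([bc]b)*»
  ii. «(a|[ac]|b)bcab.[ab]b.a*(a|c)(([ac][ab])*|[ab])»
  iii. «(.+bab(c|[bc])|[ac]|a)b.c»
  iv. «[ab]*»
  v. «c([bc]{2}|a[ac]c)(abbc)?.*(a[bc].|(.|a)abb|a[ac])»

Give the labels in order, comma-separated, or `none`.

i → no match
ii → no match
iii → match
iv → no match
v → no match — must start with `c`

iii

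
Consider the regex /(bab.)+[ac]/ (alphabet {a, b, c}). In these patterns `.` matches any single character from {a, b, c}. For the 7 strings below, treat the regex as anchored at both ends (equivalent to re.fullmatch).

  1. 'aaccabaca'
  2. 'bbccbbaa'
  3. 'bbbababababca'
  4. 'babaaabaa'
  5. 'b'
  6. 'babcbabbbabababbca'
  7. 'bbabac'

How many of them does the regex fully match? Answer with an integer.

0

1 → no match — must start with 'bab'
2 → no match — must start with 'bab'
3 → no match — must start with 'bab'
4 → no match
5 → no match — must start with 'bab'
6 → no match
7 → no match — must start with 'bab'
Total matched: 0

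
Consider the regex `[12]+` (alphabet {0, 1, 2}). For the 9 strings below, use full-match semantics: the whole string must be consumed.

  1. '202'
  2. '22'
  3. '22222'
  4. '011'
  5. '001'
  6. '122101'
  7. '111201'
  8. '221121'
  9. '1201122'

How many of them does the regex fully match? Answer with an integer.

3

1. '202' → no match
2. '22' → match
3. '22222' → match
4. '011' → no match
5. '001' → no match
6. '122101' → no match
7. '111201' → no match
8. '221121' → match
9. '1201122' → no match
Total matched: 3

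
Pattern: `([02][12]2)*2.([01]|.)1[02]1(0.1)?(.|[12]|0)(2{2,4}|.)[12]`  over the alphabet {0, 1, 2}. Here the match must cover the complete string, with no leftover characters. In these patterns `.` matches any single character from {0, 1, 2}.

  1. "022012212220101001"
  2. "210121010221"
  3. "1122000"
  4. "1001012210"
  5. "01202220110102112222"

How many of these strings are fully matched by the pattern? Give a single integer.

2

1 → match
2. "210121010221" → no match
3. "1122000" → no match
4. "1001012210" → no match
5 → match
Total matched: 2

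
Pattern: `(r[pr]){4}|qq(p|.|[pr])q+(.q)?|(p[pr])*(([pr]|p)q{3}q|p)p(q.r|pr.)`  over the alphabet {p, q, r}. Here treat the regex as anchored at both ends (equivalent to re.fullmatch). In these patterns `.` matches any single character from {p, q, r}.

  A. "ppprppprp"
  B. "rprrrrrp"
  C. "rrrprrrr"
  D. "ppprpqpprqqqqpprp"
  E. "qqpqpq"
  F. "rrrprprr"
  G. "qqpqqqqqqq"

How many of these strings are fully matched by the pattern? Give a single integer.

6

A. "ppprppprp" → match
B. "rprrrrrp" → match
C. "rrrprrrr" → match
D → no match
E. "qqpqpq" → match
F. "rrrprprr" → match
G. "qqpqqqqqqq" → match
Total matched: 6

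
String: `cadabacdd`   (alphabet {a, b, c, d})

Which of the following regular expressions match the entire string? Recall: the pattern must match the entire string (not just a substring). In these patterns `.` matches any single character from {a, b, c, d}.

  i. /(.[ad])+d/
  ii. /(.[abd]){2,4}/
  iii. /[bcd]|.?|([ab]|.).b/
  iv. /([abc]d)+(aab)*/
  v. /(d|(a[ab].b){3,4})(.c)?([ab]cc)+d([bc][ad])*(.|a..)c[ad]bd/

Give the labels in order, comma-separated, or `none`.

i

i → match
ii → no match
iii → no match
iv → no match
v → no match — must end with `bd`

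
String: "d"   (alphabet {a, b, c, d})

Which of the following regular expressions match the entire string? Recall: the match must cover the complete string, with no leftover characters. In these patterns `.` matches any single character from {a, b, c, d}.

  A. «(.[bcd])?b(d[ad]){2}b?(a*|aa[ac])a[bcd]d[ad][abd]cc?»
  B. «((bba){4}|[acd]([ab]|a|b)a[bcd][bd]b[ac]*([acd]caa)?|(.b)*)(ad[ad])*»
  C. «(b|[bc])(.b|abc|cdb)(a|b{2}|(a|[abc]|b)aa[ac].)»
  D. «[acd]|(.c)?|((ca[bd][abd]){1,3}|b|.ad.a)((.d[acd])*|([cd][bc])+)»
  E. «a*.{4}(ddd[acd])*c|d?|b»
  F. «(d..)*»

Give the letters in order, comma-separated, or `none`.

A → no match
B → no match
C → no match
D → match
E → match
F → no match

D, E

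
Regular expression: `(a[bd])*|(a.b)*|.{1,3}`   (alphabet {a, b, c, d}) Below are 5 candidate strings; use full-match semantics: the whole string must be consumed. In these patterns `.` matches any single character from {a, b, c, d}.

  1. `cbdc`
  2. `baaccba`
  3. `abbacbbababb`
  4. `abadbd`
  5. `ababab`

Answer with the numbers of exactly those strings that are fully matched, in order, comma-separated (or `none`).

1. `cbdc` → no match
2. `baaccba` → no match
3. `abbacbbababb` → no match
4. `abadbd` → no match
5. `ababab` → match

5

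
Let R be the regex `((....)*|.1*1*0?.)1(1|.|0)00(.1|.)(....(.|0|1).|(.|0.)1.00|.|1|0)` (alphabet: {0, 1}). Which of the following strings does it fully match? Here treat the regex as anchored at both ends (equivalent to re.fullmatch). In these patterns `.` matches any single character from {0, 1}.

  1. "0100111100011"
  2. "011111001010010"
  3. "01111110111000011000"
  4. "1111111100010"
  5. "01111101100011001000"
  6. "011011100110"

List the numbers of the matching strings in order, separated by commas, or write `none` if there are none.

2, 3, 4, 5, 6

1 → no match
2 → match
3 → match
4 → match
5 → match
6 → match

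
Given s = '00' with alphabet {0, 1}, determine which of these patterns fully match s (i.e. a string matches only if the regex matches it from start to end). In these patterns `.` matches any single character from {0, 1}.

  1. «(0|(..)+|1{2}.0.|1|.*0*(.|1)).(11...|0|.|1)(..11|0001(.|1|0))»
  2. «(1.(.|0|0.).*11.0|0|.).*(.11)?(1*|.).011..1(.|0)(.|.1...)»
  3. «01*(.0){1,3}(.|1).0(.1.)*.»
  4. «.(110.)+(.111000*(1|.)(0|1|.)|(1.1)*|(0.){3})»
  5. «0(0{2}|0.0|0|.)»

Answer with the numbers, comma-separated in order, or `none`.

5

1 → no match
2 → no match
3 → no match
4 → no match
5 → match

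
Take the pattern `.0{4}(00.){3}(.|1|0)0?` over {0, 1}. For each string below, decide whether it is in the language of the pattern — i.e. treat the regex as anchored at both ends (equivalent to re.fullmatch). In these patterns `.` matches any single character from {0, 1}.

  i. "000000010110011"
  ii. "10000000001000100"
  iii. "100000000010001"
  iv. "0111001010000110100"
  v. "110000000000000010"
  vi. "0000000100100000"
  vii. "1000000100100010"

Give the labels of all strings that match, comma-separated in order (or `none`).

i → no match
ii → no match
iii → match
iv → no match
v → no match
vi → match
vii → match

iii, vi, vii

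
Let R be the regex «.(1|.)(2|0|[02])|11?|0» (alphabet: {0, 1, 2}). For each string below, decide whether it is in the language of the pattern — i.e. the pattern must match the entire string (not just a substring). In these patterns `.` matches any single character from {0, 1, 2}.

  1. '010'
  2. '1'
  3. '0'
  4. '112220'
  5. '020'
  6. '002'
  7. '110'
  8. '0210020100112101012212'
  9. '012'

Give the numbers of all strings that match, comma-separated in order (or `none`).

1 → match
2 → match
3 → match
4 → no match
5 → match
6 → match
7 → match
8 → no match
9 → match

1, 2, 3, 5, 6, 7, 9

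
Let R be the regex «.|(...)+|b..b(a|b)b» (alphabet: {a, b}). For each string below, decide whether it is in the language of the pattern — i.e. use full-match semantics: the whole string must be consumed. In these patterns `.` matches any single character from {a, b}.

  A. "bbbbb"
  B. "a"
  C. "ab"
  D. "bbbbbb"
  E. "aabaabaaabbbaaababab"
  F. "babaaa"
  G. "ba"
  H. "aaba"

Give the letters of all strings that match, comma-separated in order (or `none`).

A → no match
B → match
C → no match
D → match
E → no match
F → match
G → no match
H → no match

B, D, F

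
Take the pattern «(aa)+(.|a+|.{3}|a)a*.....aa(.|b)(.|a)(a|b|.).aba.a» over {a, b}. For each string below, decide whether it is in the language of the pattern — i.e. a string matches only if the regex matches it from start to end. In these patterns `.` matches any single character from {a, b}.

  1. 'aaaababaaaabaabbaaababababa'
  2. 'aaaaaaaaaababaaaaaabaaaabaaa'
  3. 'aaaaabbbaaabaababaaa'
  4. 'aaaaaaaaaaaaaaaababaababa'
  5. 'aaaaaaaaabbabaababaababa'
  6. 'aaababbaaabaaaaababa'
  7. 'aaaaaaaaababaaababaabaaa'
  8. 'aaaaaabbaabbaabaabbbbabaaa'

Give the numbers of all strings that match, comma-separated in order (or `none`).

1 → match
2 → match
3 → match
4 → match
5 → match
6 → no match
7 → match
8 → match

1, 2, 3, 4, 5, 7, 8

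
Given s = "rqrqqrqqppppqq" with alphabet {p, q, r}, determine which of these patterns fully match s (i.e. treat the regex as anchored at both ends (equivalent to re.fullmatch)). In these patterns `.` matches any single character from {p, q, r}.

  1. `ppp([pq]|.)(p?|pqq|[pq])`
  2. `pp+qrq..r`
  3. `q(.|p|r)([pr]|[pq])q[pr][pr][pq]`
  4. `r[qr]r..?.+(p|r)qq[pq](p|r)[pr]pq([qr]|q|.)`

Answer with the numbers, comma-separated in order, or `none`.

1 → no match — must start with "ppp"
2 → no match — must start with "pp"
3 → no match — must start with "q"
4 → match

4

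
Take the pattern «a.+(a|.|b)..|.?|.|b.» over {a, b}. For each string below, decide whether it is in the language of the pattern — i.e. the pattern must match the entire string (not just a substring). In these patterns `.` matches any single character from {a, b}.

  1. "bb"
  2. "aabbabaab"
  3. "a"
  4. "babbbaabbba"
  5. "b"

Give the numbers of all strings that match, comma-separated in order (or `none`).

1, 2, 3, 5

1 → match
2 → match
3 → match
4 → no match
5 → match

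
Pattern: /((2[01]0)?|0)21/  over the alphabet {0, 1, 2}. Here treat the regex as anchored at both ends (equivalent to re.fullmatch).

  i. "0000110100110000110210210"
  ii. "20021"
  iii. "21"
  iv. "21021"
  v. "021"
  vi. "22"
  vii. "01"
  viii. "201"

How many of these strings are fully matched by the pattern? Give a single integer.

i → no match — must end with "21"
ii → match
iii → match
iv → match
v → match
vi → no match — must end with "21"
vii → no match — must end with "21"
viii → no match — must end with "21"
Total matched: 4

4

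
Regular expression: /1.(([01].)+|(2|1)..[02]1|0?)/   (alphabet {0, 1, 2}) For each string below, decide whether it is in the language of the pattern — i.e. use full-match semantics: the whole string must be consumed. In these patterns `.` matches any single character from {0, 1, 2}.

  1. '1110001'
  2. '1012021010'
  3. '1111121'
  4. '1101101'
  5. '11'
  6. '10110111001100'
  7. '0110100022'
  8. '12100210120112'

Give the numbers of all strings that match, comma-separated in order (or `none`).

1, 2, 3, 5, 6, 8

1 → match
2 → match
3 → match
4 → no match
5 → match
6 → match
7 → no match — must start with '1'
8 → match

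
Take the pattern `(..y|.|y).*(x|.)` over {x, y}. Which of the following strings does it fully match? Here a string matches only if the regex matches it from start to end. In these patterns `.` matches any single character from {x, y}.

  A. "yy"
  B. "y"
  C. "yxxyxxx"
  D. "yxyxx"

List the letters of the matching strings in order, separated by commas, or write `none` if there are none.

A, C, D

A → match
B → no match
C → match
D → match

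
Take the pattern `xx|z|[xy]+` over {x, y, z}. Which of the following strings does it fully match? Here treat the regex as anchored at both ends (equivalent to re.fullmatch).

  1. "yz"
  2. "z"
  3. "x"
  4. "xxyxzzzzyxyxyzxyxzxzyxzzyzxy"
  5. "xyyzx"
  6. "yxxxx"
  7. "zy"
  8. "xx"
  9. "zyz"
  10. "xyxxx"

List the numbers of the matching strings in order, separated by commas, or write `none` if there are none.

1 → no match
2 → match
3 → match
4 → no match
5 → no match
6 → match
7 → no match
8 → match
9 → no match
10 → match

2, 3, 6, 8, 10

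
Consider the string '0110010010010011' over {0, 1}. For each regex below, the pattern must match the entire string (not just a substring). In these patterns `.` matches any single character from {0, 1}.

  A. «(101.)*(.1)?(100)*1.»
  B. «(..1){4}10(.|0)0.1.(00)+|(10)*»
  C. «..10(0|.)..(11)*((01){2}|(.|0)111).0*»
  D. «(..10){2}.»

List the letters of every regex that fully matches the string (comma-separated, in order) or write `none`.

A → match
B → no match
C → no match
D → no match

A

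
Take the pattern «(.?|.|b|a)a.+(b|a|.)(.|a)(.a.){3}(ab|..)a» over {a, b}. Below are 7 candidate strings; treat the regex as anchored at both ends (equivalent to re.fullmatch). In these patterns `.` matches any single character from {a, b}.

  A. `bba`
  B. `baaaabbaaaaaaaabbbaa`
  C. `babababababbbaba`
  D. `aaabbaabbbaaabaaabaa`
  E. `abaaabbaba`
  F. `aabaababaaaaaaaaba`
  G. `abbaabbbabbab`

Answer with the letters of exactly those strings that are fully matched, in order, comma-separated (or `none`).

none

A. `bba` → no match
B → no match
C → no match
D → no match
E. `abaaabbaba` → no match
F → no match
G → no match — must end with `a`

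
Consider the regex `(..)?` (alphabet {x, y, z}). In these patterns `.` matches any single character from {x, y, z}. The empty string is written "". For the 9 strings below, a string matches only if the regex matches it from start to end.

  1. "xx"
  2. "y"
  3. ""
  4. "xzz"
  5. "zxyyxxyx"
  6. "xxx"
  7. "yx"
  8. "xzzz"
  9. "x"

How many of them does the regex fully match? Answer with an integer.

3

1 → match
2 → no match
3 → match
4 → no match
5 → no match
6 → no match
7 → match
8 → no match
9 → no match
Total matched: 3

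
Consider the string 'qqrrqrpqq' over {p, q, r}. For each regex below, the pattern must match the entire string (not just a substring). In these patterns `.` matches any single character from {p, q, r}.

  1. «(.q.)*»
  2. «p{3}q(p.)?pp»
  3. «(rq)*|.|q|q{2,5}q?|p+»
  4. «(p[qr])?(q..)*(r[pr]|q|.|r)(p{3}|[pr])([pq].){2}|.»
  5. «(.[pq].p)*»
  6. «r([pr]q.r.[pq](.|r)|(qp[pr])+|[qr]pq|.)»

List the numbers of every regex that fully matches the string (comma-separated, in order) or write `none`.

1 → match
2 → no match — must start with 'p'
3 → no match
4 → no match
5 → no match
6 → no match — must start with 'r'

1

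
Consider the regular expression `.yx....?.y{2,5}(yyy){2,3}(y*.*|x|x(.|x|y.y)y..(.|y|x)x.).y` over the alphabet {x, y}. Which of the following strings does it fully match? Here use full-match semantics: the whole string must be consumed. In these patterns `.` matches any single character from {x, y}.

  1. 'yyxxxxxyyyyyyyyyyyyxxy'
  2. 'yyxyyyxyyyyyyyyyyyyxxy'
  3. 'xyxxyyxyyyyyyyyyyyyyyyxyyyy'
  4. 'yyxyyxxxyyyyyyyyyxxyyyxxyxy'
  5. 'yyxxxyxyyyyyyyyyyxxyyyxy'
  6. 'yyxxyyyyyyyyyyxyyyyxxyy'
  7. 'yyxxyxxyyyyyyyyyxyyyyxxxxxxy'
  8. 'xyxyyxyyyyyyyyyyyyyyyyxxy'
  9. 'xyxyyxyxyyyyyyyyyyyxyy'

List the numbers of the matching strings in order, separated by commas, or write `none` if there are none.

1, 2, 3, 4, 5, 7, 8, 9

1 → match
2 → match
3 → match
4 → match
5 → match
6 → no match
7 → match
8 → match
9 → match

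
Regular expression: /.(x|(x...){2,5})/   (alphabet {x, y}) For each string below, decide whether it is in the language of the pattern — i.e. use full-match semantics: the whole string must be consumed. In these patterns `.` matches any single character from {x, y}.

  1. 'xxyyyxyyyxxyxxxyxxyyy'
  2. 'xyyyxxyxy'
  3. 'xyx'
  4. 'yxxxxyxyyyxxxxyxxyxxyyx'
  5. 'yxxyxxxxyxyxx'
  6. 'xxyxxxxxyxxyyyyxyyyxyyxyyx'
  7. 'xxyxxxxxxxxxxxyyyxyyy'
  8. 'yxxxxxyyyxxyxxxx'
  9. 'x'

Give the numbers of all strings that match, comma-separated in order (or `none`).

1, 5, 7

1 → match
2 → no match
3 → no match
4 → no match
5 → match
6 → no match
7 → match
8 → no match
9 → no match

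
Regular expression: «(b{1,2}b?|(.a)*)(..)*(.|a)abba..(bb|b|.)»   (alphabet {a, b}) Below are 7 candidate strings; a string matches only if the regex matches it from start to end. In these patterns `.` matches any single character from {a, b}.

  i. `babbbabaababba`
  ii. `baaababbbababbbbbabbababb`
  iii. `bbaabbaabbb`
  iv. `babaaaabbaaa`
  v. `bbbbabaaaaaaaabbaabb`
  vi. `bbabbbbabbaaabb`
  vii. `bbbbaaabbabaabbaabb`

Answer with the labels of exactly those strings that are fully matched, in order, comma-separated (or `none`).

i → no match
ii → match
iii → match
iv → no match
v → match
vi → match
vii → match

ii, iii, v, vi, vii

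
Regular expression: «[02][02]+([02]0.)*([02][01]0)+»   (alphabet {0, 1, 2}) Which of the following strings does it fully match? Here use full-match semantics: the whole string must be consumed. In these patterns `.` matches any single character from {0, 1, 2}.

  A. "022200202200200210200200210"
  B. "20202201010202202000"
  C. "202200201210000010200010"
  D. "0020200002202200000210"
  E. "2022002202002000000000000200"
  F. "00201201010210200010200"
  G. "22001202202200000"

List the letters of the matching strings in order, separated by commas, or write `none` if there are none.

A, C, D, E, F, G

A → match
B → no match
C → match
D → match
E → match
F → match
G → match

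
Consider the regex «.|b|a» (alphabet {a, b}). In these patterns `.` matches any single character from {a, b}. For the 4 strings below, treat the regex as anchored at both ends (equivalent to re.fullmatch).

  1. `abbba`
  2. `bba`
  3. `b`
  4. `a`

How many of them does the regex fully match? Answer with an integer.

2

1 → no match
2 → no match
3 → match
4 → match
Total matched: 2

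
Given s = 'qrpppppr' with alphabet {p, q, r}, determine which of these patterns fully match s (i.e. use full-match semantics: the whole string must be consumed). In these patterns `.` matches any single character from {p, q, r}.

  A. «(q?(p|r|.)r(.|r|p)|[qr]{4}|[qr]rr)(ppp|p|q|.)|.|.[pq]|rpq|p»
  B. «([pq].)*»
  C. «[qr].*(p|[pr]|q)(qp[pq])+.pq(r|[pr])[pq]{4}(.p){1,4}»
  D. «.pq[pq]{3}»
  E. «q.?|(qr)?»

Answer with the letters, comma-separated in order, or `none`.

A → no match
B → match
C → no match — must end with 'p'
D → no match
E → no match

B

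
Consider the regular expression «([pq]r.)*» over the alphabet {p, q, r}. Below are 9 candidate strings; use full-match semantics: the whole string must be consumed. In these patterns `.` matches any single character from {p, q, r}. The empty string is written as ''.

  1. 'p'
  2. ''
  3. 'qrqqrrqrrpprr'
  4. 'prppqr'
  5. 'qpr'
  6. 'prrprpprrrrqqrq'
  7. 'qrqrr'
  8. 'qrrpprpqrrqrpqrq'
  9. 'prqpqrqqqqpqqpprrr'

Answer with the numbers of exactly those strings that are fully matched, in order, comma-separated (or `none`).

2

1 → no match
2 → match
3 → no match
4 → no match
5 → no match
6 → no match
7 → no match
8 → no match
9 → no match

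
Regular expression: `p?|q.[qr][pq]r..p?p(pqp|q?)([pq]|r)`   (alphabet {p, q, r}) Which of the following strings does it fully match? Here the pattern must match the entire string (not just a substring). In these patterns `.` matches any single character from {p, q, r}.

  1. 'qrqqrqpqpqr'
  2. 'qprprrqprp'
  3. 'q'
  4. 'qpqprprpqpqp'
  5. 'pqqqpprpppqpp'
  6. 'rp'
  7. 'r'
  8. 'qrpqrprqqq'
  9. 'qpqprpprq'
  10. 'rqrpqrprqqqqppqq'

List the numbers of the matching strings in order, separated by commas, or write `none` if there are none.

none

1 → no match
2 → no match
3 → no match
4 → no match
5 → no match
6 → no match
7 → no match
8 → no match
9 → no match
10 → no match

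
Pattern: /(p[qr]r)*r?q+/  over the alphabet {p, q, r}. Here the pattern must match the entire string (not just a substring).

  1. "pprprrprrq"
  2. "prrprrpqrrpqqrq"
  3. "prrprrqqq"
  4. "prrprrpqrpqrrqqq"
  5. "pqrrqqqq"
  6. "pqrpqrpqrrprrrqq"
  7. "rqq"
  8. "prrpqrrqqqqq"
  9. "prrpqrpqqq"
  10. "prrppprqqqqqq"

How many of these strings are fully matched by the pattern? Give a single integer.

5

1 → no match
2 → no match
3 → match
4 → match
5 → match
6 → no match
7 → match
8 → match
9 → no match
10 → no match
Total matched: 5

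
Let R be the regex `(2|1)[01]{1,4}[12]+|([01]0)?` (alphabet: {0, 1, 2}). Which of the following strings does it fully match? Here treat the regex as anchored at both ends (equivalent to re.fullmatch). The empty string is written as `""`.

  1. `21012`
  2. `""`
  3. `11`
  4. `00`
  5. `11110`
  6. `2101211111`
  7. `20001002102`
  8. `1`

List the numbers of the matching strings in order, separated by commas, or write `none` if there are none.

1, 2, 4, 6

1 → match
2 → match
3 → no match
4 → match
5 → no match
6 → match
7 → no match
8 → no match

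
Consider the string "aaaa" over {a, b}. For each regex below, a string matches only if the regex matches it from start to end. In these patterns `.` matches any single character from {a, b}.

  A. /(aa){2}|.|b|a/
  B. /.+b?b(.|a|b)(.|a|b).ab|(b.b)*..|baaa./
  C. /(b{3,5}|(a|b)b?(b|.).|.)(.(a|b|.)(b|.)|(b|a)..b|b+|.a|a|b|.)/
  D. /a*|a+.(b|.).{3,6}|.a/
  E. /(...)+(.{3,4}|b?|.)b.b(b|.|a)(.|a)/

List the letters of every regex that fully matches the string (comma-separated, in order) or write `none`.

A, C, D

A → match
B → no match
C → match
D → match
E → no match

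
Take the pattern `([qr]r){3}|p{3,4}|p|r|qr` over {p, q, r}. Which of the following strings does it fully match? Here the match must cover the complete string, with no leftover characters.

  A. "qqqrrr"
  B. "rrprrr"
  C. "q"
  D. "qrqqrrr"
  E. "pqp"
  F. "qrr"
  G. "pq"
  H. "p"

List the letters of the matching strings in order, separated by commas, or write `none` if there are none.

A → no match
B → no match
C → no match
D → no match
E → no match
F → no match
G → no match
H → match

H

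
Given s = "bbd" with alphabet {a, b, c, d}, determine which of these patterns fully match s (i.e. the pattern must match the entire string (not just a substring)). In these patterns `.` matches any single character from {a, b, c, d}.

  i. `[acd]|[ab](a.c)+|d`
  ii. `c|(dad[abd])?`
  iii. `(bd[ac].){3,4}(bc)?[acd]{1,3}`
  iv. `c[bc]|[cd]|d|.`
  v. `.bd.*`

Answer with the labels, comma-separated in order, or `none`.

v

i → no match
ii → no match
iii → no match — must start with "bd"
iv → no match
v → match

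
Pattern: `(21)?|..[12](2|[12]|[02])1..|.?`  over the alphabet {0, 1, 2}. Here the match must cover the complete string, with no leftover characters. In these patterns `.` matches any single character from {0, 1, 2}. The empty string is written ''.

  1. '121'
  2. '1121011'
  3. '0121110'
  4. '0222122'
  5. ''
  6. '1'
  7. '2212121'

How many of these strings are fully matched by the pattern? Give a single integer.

5

1 → no match
2 → no match
3 → match
4 → match
5 → match
6 → match
7 → match
Total matched: 5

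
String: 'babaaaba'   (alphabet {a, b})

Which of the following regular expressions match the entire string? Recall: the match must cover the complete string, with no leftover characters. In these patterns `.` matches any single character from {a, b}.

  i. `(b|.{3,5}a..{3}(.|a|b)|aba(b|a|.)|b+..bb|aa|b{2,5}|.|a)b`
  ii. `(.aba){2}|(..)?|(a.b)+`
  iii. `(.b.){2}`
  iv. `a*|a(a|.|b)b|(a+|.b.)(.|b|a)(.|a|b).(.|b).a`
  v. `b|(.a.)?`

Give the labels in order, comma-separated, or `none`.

ii

i → no match — must end with 'b'
ii → match
iii → no match
iv → no match
v → no match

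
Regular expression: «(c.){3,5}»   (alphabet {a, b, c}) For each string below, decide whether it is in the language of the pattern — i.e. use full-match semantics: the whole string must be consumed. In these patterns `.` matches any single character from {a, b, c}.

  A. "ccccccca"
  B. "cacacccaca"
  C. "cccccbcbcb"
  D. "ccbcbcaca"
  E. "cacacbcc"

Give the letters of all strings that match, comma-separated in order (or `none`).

A, B, C, E

A → match
B → match
C → match
D → no match
E → match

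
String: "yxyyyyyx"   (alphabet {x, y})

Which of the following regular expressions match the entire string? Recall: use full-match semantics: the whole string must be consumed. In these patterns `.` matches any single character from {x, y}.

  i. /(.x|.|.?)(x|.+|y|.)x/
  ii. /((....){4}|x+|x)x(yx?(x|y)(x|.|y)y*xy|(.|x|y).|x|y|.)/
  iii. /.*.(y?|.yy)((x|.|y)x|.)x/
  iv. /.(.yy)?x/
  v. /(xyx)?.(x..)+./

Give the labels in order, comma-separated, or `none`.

i → match
ii → no match
iii → match
iv → no match
v → no match

i, iii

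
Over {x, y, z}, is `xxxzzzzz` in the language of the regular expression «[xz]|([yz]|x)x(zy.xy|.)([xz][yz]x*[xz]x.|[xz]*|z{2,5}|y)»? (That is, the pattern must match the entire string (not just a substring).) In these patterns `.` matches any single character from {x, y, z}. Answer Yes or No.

Yes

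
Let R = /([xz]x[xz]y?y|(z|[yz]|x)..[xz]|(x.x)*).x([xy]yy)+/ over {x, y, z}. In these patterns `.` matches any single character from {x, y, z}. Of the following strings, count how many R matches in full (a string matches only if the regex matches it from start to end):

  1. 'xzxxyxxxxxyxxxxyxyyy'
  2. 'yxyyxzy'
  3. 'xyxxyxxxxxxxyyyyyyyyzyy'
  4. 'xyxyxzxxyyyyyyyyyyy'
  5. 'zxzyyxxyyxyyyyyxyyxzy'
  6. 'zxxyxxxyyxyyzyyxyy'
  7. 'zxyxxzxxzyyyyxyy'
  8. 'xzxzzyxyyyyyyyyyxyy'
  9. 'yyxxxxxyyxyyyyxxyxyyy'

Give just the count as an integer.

1

1 → match
2 → no match — must end with 'yy'
3 → no match
4 → no match
5 → no match — must end with 'yy'
6 → no match
7 → no match
8 → no match
9 → no match
Total matched: 1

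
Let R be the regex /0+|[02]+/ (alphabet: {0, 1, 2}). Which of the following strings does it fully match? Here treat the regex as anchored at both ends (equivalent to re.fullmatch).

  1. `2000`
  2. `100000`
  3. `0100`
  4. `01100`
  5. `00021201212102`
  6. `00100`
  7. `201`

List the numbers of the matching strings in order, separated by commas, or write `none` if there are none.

1 → match
2 → no match
3 → no match
4 → no match
5 → no match
6 → no match
7 → no match

1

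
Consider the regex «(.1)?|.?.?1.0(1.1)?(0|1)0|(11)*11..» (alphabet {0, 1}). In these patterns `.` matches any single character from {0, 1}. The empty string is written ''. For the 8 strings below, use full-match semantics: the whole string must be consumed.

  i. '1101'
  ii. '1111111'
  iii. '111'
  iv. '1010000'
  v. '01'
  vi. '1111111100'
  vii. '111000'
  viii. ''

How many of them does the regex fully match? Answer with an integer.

6

i. '1101' → match
ii. '1111111' → no match
iii. '111' → no match
iv. '1010000' → match
v. '01' → match
vi. '1111111100' → match
vii. '111000' → match
viii. '' → match
Total matched: 6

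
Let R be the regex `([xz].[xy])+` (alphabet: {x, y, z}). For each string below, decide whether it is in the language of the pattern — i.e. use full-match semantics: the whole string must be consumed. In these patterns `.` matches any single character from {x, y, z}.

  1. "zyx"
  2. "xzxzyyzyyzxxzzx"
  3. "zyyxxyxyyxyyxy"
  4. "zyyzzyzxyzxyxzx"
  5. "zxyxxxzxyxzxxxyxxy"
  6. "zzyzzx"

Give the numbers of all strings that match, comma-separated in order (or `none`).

1 → match
2 → match
3 → no match
4 → match
5 → match
6 → match

1, 2, 4, 5, 6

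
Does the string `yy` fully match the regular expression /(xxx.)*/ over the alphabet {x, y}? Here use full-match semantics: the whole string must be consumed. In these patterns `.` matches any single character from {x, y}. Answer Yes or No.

No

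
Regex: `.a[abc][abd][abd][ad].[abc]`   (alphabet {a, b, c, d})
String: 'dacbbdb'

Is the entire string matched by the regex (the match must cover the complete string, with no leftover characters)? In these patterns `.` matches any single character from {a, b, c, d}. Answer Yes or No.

No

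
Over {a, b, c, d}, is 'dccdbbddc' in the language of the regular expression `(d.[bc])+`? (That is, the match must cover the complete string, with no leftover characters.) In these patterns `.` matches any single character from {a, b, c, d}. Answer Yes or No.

Yes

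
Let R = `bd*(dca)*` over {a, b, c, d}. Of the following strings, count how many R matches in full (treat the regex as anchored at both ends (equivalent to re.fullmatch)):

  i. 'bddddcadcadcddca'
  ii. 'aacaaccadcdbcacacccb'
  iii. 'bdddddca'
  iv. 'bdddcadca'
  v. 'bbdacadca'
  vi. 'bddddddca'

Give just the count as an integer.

3

i → no match
ii → no match — must start with 'b'
iii → match
iv → match
v → no match
vi → match
Total matched: 3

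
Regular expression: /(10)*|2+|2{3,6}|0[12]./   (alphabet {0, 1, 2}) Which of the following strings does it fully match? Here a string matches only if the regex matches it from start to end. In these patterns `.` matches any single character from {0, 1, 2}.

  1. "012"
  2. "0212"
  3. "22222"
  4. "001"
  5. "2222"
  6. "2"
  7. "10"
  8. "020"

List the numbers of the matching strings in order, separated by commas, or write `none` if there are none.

1, 3, 5, 6, 7, 8

1 → match
2 → no match
3 → match
4 → no match
5 → match
6 → match
7 → match
8 → match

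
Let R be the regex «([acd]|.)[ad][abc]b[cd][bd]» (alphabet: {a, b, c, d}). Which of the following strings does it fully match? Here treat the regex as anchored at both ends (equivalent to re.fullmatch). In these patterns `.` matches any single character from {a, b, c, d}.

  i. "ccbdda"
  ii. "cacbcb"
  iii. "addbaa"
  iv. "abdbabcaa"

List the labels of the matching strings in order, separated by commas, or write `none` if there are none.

ii

i → no match
ii → match
iii → no match
iv → no match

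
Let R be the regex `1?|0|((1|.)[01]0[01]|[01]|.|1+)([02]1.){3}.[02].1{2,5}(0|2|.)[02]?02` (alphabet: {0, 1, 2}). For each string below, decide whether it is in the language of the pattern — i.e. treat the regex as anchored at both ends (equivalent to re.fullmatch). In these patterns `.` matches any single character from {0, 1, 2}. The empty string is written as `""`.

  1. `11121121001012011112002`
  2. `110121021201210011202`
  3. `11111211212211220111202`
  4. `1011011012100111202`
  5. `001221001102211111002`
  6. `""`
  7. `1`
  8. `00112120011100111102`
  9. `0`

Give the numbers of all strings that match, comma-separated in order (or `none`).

1, 2, 3, 4, 5, 6, 7, 9

1 → match
2 → match
3 → match
4 → match
5 → match
6 → match
7 → match
8 → no match
9 → match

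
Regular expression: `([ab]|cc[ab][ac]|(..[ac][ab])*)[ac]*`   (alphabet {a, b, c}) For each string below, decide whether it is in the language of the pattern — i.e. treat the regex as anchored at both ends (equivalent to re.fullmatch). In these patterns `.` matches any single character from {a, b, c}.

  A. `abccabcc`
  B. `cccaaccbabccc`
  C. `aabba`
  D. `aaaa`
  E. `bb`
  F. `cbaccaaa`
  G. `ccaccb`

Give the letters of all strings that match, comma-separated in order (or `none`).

D

A → no match
B → no match
C → no match
D → match
E → no match
F → no match
G → no match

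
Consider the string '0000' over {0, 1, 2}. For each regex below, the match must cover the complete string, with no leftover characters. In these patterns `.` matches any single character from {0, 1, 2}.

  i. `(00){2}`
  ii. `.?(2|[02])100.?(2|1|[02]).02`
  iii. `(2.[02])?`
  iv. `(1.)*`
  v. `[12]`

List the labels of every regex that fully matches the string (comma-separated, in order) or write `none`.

i

i → match
ii → no match — must end with '02'
iii → no match
iv → no match
v → no match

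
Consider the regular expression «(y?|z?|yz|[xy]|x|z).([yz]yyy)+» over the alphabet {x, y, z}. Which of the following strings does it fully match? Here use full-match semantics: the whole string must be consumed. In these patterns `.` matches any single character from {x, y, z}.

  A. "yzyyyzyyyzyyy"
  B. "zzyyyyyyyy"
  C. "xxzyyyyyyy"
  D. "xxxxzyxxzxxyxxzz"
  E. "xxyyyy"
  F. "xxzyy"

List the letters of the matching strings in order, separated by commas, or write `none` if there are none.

A → match
B → match
C → match
D → no match — must end with "yyy"
E → match
F → no match — must end with "yyy"

A, B, C, E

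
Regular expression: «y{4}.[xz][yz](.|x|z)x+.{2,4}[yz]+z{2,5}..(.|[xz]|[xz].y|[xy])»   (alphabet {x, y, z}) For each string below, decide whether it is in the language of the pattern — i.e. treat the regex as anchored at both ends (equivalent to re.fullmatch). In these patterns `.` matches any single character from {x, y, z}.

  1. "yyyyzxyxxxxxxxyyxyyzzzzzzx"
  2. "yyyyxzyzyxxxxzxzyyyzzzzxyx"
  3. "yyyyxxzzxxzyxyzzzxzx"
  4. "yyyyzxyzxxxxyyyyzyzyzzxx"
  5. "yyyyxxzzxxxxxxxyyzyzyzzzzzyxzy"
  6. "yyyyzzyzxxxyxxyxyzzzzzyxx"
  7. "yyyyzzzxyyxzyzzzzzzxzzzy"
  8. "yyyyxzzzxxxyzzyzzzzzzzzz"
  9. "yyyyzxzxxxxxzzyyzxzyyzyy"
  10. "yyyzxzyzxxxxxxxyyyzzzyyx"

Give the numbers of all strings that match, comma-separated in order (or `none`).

1 → match
2 → no match
3 → match
4 → no match
5 → match
6 → no match
7 → no match
8 → match
9 → no match
10 → no match

1, 3, 5, 8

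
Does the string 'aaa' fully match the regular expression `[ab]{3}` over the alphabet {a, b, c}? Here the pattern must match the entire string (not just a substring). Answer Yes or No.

Yes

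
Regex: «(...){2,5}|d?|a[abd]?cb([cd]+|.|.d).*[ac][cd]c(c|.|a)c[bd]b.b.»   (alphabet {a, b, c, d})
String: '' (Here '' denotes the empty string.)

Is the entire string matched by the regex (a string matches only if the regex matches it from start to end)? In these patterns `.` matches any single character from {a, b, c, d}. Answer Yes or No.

Yes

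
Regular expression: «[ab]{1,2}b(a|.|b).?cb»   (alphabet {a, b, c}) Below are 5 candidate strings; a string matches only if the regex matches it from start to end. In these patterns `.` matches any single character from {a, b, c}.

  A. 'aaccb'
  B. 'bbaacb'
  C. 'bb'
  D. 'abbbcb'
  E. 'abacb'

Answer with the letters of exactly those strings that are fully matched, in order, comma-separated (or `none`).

A → no match
B → match
C → no match — must end with 'cb'
D → match
E → match

B, D, E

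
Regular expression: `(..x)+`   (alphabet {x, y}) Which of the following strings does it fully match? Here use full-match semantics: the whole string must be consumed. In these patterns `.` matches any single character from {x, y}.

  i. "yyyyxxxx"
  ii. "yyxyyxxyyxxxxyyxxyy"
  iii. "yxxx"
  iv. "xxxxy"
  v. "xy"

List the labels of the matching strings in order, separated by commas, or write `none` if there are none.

i → no match
ii → no match — must end with "x"
iii → no match
iv → no match — must end with "x"
v → no match — must end with "x"

none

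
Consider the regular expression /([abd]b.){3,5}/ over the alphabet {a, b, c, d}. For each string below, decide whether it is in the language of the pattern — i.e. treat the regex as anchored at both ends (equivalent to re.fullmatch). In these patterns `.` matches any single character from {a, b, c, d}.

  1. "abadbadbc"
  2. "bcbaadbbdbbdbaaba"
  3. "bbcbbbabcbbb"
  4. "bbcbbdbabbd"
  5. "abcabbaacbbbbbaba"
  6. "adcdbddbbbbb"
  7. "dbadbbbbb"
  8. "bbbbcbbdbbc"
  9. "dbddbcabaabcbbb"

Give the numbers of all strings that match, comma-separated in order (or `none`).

1 → match
2 → no match
3 → match
4 → no match
5 → no match
6 → no match
7 → match
8 → no match
9 → match

1, 3, 7, 9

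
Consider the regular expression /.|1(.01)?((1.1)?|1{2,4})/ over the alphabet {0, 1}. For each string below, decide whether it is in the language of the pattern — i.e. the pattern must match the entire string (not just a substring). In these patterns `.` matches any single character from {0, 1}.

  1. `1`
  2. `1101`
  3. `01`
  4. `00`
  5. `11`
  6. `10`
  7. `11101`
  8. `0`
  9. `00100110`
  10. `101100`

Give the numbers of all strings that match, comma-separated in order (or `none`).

1. `1` → match
2. `1101` → match
3. `01` → no match
4. `00` → no match
5. `11` → no match
6. `10` → no match
7. `11101` → no match
8. `0` → match
9. `00100110` → no match
10. `101100` → no match

1, 2, 8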